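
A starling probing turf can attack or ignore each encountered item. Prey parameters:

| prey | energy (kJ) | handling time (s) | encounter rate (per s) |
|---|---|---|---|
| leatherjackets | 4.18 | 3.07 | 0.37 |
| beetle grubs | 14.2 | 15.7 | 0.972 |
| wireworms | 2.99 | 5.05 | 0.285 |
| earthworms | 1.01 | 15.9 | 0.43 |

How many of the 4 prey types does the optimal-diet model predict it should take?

E/h in descending order: leatherjackets 1.36, beetle grubs 0.904, wireworms 0.592, earthworms 0.0635 kJ/s. The optimal diet is the largest prefix of this list for which every included type satisfies E_i/h_i > R on the types above it.
Rate on top 1: 0.7241. beetle grubs: 0.904 > 0.7241 → include.
Rate on top 2: 0.8823. wireworms: 0.592 < 0.8823 → exclude; stop.
Optimal diet: leatherjackets, beetle grubs — 2 of 4 types.

2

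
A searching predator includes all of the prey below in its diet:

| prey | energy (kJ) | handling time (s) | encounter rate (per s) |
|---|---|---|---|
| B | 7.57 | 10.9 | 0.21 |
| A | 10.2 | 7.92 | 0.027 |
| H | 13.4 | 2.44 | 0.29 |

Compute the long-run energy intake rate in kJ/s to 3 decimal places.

1.366 kJ/s

Energy encountered per unit search time: 0.21×7.57 + 0.027×10.2 + 0.29×13.4 = 5.751 kJ/s.
Handling time per unit search time: 0.21×10.9 + 0.027×7.92 + 0.29×2.44 = 3.21.
Rate = 5.751/(1 + 3.21) = 1.366 kJ/s.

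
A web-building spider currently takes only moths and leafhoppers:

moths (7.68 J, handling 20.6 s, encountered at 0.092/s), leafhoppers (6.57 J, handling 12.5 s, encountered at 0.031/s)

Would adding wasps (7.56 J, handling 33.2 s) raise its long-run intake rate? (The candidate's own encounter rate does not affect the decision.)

No

On moths and leafhoppers alone, R = ΣλE/(1+Σλh) = 0.9102/3.283 = 0.2773 J/s.
wasps: E/h = 7.56/33.2 = 0.2277 J/s.
0.2277 < 0.2773, so adding wasps would lower the average — exclude it.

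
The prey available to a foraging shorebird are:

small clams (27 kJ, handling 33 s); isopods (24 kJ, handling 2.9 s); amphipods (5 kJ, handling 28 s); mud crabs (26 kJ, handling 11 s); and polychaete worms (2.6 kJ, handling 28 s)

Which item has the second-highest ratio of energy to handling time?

In descending order of E/h:
isopods: 24/2.9 = 8.28 kJ/s
mud crabs: 26/11 = 2.36 kJ/s
small clams: 27/33 = 0.818 kJ/s
amphipods: 5/28 = 0.179 kJ/s
polychaete worms: 2.6/28 = 0.0929 kJ/s

mud crabs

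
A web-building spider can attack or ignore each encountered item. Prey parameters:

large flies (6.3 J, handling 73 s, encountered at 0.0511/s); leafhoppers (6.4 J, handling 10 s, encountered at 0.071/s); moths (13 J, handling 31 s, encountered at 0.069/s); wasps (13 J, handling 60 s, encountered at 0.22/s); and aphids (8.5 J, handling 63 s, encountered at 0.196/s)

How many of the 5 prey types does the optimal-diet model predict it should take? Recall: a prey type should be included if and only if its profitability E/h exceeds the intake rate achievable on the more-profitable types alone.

Rank by E/h (J/s): leafhoppers 0.64, moths 0.419, wasps 0.217, aphids 0.135, large flies 0.0863. Include each in turn until the next type's E/h falls below the running intake rate.
Rate on top 1: 0.2657. moths: 0.419 > 0.2657 → include.
Rate on top 2: 0.3511. wasps: 0.217 < 0.3511 → exclude; stop.
Optimal diet: leafhoppers, moths — 2 of 5 types.

2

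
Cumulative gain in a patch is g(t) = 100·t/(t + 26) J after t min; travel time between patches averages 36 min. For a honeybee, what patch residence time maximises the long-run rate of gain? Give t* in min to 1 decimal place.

30.6 min

Optimal t* satisfies g'(t*) = g(t*)/(T + t*).
g'(t) = 100·26/(t + 26)². Setting 100·26/(t+26)² = 100t/[(t+26)(36+t)] gives 26(36+t) = t(t+26), so t² = 26×36 = 936.
t* = √936 = 30.59 min.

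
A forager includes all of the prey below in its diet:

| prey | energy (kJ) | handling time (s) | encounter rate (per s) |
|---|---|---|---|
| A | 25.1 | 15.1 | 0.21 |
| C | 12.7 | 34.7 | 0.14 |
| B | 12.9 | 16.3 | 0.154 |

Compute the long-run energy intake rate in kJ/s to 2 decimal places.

R = (0.21×25.1 + 0.14×12.7 + 0.154×12.9) / (1 + 0.21×15.1 + 0.14×34.7 + 0.154×16.3) = 9.036/11.54 = 0.783 kJ/s.

0.78 kJ/s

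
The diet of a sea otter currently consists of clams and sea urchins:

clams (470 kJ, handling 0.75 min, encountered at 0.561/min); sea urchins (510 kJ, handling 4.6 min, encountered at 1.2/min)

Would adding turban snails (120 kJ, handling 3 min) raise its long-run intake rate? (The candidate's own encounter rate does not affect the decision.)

Intake rate on the current diet: R = (0.561×470 + 1.2×510) / (1 + 0.561×0.75 + 1.2×4.6) = 875.7/6.941 = 126.2 kJ/min.
turban snails: E/h = 120/3 = 40 kJ/min.
40 < 126.2, so adding turban snails would lower the average — exclude it.

No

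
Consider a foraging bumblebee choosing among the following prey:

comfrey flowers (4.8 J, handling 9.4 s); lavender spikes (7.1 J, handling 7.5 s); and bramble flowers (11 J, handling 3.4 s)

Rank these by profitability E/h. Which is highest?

bramble flowers

In descending order of E/h:
bramble flowers: 11/3.4 = 3.24 J/s
lavender spikes: 7.1/7.5 = 0.947 J/s
comfrey flowers: 4.8/9.4 = 0.511 J/s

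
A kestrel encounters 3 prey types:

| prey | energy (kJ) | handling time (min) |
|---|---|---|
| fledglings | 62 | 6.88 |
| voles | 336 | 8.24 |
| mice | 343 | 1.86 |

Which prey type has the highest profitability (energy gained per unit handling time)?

Profitability E/h (kJ/min): fledglings = 62/6.88 = 9.01, voles = 336/8.24 = 40.8, mice = 343/1.86 = 184.
Ranked: mice > voles > fledglings.

mice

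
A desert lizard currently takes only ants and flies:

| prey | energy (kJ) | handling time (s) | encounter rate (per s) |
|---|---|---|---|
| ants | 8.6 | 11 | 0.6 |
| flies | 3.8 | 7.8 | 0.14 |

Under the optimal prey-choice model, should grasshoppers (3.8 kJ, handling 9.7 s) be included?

No

On ants and flies alone, R = ΣλE/(1+Σλh) = 5.692/8.692 = 0.6549 kJ/s.
grasshoppers: E/h = 3.8/9.7 = 0.3918 kJ/s.
0.3918 < 0.6549, so adding grasshoppers would lower the average — exclude it.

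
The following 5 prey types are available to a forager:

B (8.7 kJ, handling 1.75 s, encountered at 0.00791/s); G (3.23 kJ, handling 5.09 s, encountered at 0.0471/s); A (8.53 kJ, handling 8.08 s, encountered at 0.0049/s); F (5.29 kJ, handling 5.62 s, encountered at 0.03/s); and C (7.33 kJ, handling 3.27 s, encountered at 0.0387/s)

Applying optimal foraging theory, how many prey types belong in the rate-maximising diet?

E/h in descending order: B 4.97, C 2.24, A 1.06, F 0.941, G 0.635 kJ/s. The optimal diet is the largest prefix of this list for which every included type satisfies E_i/h_i > R on the types above it.
Rate on top 1: 0.06788. C: 2.24 > 0.06788 → include.
Rate on top 2: 0.3091. A: 1.06 > 0.3091 → include.
Rate on top 3: 0.3341. F: 0.941 > 0.3341 → include.
Rate on top 4: 0.41. G: 0.635 > 0.41 → include.
Optimal diet: B, C, A, F, G — 5 of 5 types.

5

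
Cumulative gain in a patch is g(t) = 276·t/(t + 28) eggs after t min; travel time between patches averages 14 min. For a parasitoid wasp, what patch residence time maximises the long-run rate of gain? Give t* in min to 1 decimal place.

19.8 min

By the marginal value theorem, leave when the instantaneous gain rate g'(t) equals the habitat-wide average g(t)/(T + t).
g'(t) = 276·28/(t + 28)². Setting 276·28/(t+28)² = 276t/[(t+28)(14+t)] gives 28(14+t) = t(t+28), so t² = 28×14 = 392.
t* = √392 = 19.8 min.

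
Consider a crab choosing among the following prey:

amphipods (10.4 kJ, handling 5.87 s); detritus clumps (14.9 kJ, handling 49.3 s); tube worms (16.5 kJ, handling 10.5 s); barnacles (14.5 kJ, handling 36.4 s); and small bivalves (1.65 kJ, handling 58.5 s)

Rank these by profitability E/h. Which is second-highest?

tube worms

Profitability E/h (kJ/s): amphipods = 10.4/5.87 = 1.77, detritus clumps = 14.9/49.3 = 0.302, tube worms = 16.5/10.5 = 1.57, barnacles = 14.5/36.4 = 0.398, small bivalves = 1.65/58.5 = 0.0282.
Ranked: amphipods > tube worms > barnacles > detritus clumps > small bivalves.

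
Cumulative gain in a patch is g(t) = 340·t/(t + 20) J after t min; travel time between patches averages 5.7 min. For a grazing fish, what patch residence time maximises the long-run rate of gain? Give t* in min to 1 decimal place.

Optimal t* satisfies g'(t*) = g(t*)/(T + t*).
g'(t) = 340·20/(t + 20)². Setting 340·20/(t+20)² = 340t/[(t+20)(5.7+t)] gives 20(5.7+t) = t(t+20), so t² = 20×5.7 = 114.
t* = √114 = 10.68 min.

10.7 min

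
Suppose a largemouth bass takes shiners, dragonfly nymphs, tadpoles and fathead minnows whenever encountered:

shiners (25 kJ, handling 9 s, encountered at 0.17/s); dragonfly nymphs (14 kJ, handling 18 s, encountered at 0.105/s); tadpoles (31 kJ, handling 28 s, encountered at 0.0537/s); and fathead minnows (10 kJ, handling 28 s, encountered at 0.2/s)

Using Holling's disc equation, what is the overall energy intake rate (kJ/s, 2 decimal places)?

R = Σλ_iE_i / (1 + Σλ_ih_i)
Numerator: 0.17×25 + 0.105×14 + 0.0537×31 + 0.2×10 = 9.385
Denominator: 1 + 0.17×9 + 0.105×18 + 0.0537×28 + 0.2×28 = 11.52
R = 9.385/11.52 = 0.8144 kJ/s

0.81 kJ/s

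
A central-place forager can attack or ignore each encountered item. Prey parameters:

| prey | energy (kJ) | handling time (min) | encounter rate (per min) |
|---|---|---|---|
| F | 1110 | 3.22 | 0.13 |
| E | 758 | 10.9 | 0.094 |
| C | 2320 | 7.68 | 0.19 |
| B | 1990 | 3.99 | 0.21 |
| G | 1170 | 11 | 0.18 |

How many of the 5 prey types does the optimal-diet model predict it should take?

Rank by E/h (kJ/min): B 499, F 345, C 302, G 106, E 69.5. Include each in turn until the next type's E/h falls below the running intake rate.
Rate on top 1: 227.4. F: 345 > 227.4 → include.
Rate on top 2: 249.1. C: 302 > 249.1 → include.
Rate on top 3: 269.9. G: 106 < 269.9 → exclude; stop.
Optimal diet: B, F, C — 3 of 5 types.

3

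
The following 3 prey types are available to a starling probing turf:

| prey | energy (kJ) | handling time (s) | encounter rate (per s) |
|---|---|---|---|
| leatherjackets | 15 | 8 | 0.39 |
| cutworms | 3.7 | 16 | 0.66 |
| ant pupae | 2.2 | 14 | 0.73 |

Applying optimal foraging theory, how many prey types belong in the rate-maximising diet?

E/h in descending order: leatherjackets 1.88, cutworms 0.231, ant pupae 0.157 kJ/s. The optimal diet is the largest prefix of this list for which every included type satisfies E_i/h_i > R on the types above it.
Rate on top 1: 1.42. cutworms: 0.231 < 1.42 → exclude; stop.
Optimal diet: leatherjackets — 1 of 3 types.

1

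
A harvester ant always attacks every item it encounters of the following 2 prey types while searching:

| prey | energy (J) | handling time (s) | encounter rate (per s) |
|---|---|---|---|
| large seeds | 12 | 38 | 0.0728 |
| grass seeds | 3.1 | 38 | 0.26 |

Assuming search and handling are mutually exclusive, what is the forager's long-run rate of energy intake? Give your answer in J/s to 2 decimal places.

R = Σλ_iE_i / (1 + Σλ_ih_i)
Numerator: 0.0728×12 + 0.26×3.1 = 1.68
Denominator: 1 + 0.0728×38 + 0.26×38 = 13.65
R = 1.68/13.65 = 0.1231 J/s

0.12 J/s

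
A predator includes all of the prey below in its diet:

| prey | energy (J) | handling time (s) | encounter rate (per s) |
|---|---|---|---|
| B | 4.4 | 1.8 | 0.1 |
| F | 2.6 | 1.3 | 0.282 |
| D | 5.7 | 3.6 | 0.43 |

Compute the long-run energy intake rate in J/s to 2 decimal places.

1.17 J/s

Energy encountered per unit search time: 0.1×4.4 + 0.282×2.6 + 0.43×5.7 = 3.624 J/s.
Handling time per unit search time: 0.1×1.8 + 0.282×1.3 + 0.43×3.6 = 2.095.
Rate = 3.624/(1 + 2.095) = 1.171 J/s.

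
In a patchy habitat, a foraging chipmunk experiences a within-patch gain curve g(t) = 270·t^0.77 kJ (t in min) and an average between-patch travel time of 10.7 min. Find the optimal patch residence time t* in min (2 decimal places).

35.82 min

Maximise g(t)/(T+t): set derivative to zero → g'(t)(T+t) = g(t).
g'(t) = 0.77·270·t^-0.23. Setting 0.77·270·t^-0.23 = 270·t^0.77/(10.7+t) gives 0.77(10.7+t) = t, so 0.23·t = 0.77×10.7.
t* = 0.77×10.7/0.23 = 35.82 min.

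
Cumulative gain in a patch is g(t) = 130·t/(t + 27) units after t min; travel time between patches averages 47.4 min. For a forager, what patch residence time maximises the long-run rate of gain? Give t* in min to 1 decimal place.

35.8 min

By the marginal value theorem, leave when the instantaneous gain rate g'(t) equals the habitat-wide average g(t)/(T + t).
g'(t) = 130·27/(t + 27)². Setting 130·27/(t+27)² = 130t/[(t+27)(47.4+t)] gives 27(47.4+t) = t(t+27), so t² = 27×47.4 = 1280.
t* = √1280 = 35.77 min.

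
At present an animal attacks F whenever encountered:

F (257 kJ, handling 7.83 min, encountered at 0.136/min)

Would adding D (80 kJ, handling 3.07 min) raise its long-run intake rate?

Yes

Current rate: (0.136×257)/(1 + 0.136×7.83) = 16.93 kJ/min.
Profitability of D: 80/3.07 = 26.06 kJ/min.
Since 26.06 > R, including D increases the long-run rate.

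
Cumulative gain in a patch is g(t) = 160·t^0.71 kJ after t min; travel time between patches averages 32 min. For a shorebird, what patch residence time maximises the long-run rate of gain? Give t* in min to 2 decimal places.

78.34 min

Optimal t* satisfies g'(t*) = g(t*)/(T + t*).
g'(t) = 0.71·160·t^-0.29. Setting 0.71·160·t^-0.29 = 160·t^0.71/(32+t) gives 0.71(32+t) = t, so 0.29·t = 0.71×32.
t* = 0.71×32/0.29 = 78.34 min.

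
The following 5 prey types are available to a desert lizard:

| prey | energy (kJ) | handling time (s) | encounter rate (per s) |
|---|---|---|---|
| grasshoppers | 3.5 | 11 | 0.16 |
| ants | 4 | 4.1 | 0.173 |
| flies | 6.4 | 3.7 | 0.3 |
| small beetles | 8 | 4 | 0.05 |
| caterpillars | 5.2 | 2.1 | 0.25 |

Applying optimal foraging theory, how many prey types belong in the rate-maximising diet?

Rank by E/h (kJ/s): caterpillars 2.48, small beetles 2, flies 1.73, ants 0.976, grasshoppers 0.318. Include each in turn until the next type's E/h falls below the running intake rate.
Rate on top 1: 0.8525. small beetles: 2 > 0.8525 → include.
Rate on top 2: 0.9855. flies: 1.73 > 0.9855 → include.
Rate on top 3: 1.277. ants: 0.976 < 1.277 → exclude; stop.
Optimal diet: caterpillars, small beetles, flies — 3 of 5 types.

3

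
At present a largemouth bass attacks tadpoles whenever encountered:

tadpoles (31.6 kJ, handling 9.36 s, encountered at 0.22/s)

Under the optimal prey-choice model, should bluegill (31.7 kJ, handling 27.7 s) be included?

Current rate: (0.22×31.6)/(1 + 0.22×9.36) = 2.272 kJ/s.
Profitability of bluegill: 31.7/27.7 = 1.144 kJ/s.
Since 1.144 < R, time spent handling bluegill is better spent searching.

No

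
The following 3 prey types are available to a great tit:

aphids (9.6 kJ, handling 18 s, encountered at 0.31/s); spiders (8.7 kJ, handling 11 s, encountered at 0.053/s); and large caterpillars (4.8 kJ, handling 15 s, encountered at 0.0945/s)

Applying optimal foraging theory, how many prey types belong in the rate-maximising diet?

2

Profitabilities (E/h, kJ/s): spiders 0.791, aphids 0.533, large caterpillars 0.32. Add prey in this order while the next type's profitability exceeds the intake rate on those already taken.
Rate on top 1: 0.2913. aphids: 0.533 > 0.2913 → include.
Rate on top 2: 0.4798. large caterpillars: 0.32 < 0.4798 → exclude; stop.
Optimal diet: spiders, aphids — 2 of 3 types.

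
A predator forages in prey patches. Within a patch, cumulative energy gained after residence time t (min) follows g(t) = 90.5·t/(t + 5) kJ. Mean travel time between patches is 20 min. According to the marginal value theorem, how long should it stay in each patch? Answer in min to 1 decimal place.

10.0 min

Maximise g(t)/(T+t): set derivative to zero → g'(t)(T+t) = g(t).
g'(t) = 90.5·5/(t + 5)². Setting 90.5·5/(t+5)² = 90.5t/[(t+5)(20+t)] gives 5(20+t) = t(t+5), so t² = 5×20 = 100.
t* = √100 = 10 min.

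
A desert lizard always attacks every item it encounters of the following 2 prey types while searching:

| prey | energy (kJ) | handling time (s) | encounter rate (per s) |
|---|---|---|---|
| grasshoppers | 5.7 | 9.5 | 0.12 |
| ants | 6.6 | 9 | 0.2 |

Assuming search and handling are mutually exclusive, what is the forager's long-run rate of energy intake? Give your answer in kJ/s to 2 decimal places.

Energy encountered per unit search time: 0.12×5.7 + 0.2×6.6 = 2.004 kJ/s.
Handling time per unit search time: 0.12×9.5 + 0.2×9 = 2.94.
Rate = 2.004/(1 + 2.94) = 0.5086 kJ/s.

0.51 kJ/s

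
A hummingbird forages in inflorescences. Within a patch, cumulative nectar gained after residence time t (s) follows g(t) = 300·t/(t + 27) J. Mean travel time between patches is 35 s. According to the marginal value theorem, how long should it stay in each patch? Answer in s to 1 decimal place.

30.7 s

By the marginal value theorem, leave when the instantaneous gain rate g'(t) equals the habitat-wide average g(t)/(T + t).
g'(t) = 300·27/(t + 27)². Setting 300·27/(t+27)² = 300t/[(t+27)(35+t)] gives 27(35+t) = t(t+27), so t² = 27×35 = 945.
t* = √945 = 30.74 s.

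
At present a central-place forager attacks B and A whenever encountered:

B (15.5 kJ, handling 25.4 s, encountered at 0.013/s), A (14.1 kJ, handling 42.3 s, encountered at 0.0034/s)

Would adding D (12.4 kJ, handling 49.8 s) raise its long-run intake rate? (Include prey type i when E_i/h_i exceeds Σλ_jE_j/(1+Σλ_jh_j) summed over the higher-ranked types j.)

Intake rate on the current diet: R = (0.013×15.5 + 0.0034×14.1) / (1 + 0.013×25.4 + 0.0034×42.3) = 0.2494/1.474 = 0.1692 kJ/s.
D: E/h = 12.4/49.8 = 0.249 kJ/s.
0.249 > 0.1692, so adding D raises the average — include it.

Yes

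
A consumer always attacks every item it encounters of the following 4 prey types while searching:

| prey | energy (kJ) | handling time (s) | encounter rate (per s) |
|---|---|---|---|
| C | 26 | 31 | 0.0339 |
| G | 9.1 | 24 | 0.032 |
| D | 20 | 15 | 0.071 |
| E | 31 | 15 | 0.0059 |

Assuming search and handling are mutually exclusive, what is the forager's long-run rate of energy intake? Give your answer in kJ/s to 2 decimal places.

0.70 kJ/s

R = (0.0339×26 + 0.032×9.1 + 0.071×20 + 0.0059×31) / (1 + 0.0339×31 + 0.032×24 + 0.071×15 + 0.0059×15) = 2.776/3.972 = 0.6987 kJ/s.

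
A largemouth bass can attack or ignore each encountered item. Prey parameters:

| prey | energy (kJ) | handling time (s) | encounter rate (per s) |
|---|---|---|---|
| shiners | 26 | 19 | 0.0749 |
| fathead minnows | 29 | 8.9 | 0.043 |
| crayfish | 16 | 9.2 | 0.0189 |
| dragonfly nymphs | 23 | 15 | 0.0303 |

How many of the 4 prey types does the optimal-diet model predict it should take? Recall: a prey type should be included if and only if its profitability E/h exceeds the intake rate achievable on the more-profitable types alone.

4

Profitabilities (E/h, kJ/s): fathead minnows 3.26, crayfish 1.74, dragonfly nymphs 1.53, shiners 1.37. Add prey in this order while the next type's profitability exceeds the intake rate on those already taken.
Rate on top 1: 0.9019. crayfish: 1.74 > 0.9019 → include.
Rate on top 2: 0.9954. dragonfly nymphs: 1.53 > 0.9954 → include.
Rate on top 3: 1.117. shiners: 1.37 > 1.117 → include.
Optimal diet: fathead minnows, crayfish, dragonfly nymphs, shiners — 4 of 4 types.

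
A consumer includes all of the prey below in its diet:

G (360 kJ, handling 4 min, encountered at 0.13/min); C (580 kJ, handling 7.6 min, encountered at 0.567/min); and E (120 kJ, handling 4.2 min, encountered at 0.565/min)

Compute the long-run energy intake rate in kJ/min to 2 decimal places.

Energy encountered per unit search time: 0.13×360 + 0.567×580 + 0.565×120 = 443.5 kJ/min.
Handling time per unit search time: 0.13×4 + 0.567×7.6 + 0.565×4.2 = 7.202.
Rate = 443.5/(1 + 7.202) = 54.07 kJ/min.

54.07 kJ/min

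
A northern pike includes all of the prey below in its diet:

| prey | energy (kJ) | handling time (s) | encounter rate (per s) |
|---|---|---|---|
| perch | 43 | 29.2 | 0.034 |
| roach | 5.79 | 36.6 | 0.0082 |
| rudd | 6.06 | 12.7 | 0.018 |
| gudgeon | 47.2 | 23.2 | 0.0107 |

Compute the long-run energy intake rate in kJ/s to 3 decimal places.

0.767 kJ/s

Energy encountered per unit search time: 0.034×43 + 0.0082×5.79 + 0.018×6.06 + 0.0107×47.2 = 2.124 kJ/s.
Handling time per unit search time: 0.034×29.2 + 0.0082×36.6 + 0.018×12.7 + 0.0107×23.2 = 1.77.
Rate = 2.124/(1 + 1.77) = 0.7667 kJ/s.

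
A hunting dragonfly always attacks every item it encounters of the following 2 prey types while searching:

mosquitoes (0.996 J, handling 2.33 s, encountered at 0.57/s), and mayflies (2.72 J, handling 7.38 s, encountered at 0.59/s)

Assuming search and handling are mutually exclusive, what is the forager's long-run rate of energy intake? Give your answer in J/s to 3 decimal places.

0.325 J/s

Energy encountered per unit search time: 0.57×0.996 + 0.59×2.72 = 2.173 J/s.
Handling time per unit search time: 0.57×2.33 + 0.59×7.38 = 5.682.
Rate = 2.173/(1 + 5.682) = 0.3251 J/s.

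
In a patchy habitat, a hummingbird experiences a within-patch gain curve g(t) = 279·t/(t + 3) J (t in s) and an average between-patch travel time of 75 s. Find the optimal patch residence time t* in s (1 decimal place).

15.0 s

By the marginal value theorem, leave when the instantaneous gain rate g'(t) equals the habitat-wide average g(t)/(T + t).
g'(t) = 279·3/(t + 3)². Setting 279·3/(t+3)² = 279t/[(t+3)(75+t)] gives 3(75+t) = t(t+3), so t² = 3×75 = 225.
t* = √225 = 15 s.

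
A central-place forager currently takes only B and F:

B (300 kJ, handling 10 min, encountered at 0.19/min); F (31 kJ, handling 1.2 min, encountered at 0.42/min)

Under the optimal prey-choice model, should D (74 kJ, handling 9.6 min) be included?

Intake rate on the current diet: R = (0.19×300 + 0.42×31) / (1 + 0.19×10 + 0.42×1.2) = 70.02/3.404 = 20.57 kJ/min.
D: E/h = 74/9.6 = 7.708 kJ/min.
Since 7.708 < R, time spent handling D is better spent searching.

No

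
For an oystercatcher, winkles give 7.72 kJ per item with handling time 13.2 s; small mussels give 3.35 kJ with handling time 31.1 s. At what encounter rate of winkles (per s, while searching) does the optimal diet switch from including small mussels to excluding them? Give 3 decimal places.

The zero-one rule: include small mussels iff E₂/h₂ > λE₁/(1+λh₁). Equality gives the switch point.
λE₁h₂ = E₂ + λE₂h₁ ⇒ λ = E₂/(E₁h₂ − E₂h₁) = 3.35/(240.1 − 44.22) = 0.0171 per s.

0.017 per s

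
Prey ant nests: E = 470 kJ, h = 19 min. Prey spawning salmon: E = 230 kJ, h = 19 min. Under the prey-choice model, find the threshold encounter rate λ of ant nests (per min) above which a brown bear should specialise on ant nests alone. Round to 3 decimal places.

At the threshold, the rate on ant nests alone equals the profitability of spawning salmon: λ·470/(1 + λ·19) = 230/19 = 12.11.
Rearranging, λ(470 − 12.11×19) = 12.11, so λ = 12.11/240 = 0.05044 per min.

0.050 per min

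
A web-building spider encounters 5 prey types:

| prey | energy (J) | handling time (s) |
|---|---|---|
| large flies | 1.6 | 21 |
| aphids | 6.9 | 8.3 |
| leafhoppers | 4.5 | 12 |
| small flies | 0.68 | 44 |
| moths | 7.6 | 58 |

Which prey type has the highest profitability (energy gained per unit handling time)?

Profitability E/h (J/s): large flies = 1.6/21 = 0.0762, aphids = 6.9/8.3 = 0.831, leafhoppers = 4.5/12 = 0.375, small flies = 0.68/44 = 0.0155, moths = 7.6/58 = 0.131.
Ranked: aphids > leafhoppers > moths > large flies > small flies.

aphids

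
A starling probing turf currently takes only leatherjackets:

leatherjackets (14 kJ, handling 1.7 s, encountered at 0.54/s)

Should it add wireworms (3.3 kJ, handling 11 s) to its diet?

No

Intake rate on the current diet: R = (0.54×14) / (1 + 0.54×1.7) = 7.56/1.918 = 3.942 kJ/s.
Profitability of wireworms: 3.3/11 = 0.3 kJ/s.
Since 0.3 < R, time spent handling wireworms is better spent searching.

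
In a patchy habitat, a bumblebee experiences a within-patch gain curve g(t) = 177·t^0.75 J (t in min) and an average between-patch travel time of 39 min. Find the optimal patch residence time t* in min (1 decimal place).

117.0 min

By the marginal value theorem, leave when the instantaneous gain rate g'(t) equals the habitat-wide average g(t)/(T + t).
g'(t) = 0.75·177·t^-0.25. Setting 0.75·177·t^-0.25 = 177·t^0.75/(39+t) gives 0.75(39+t) = t, so 0.25·t = 0.75×39.
t* = 0.75×39/0.25 = 117 min.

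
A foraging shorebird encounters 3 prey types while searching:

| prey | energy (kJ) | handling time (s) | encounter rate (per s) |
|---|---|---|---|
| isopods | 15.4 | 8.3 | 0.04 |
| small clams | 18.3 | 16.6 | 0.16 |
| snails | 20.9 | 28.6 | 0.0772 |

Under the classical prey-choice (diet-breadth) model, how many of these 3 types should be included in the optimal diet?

2

Rank by E/h (kJ/s): isopods 1.86, small clams 1.1, snails 0.731. Include each in turn until the next type's E/h falls below the running intake rate.
Rate on top 1: 0.4625. small clams: 1.1 > 0.4625 → include.
Rate on top 2: 0.8887. snails: 0.731 < 0.8887 → exclude; stop.
Optimal diet: isopods, small clams — 2 of 3 types.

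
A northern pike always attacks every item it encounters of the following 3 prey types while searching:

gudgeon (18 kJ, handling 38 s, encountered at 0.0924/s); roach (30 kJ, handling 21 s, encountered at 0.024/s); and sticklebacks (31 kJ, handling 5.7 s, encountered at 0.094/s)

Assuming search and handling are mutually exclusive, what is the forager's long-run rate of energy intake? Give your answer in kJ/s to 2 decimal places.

0.95 kJ/s

R = Σλ_iE_i / (1 + Σλ_ih_i)
Numerator: 0.0924×18 + 0.024×30 + 0.094×31 = 5.297
Denominator: 1 + 0.0924×38 + 0.024×21 + 0.094×5.7 = 5.551
R = 5.297/5.551 = 0.9543 kJ/s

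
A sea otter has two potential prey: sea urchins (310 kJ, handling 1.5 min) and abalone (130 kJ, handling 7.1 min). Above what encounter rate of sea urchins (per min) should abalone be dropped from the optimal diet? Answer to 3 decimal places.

0.065 per min

The zero-one rule: include abalone iff E₂/h₂ > λE₁/(1+λh₁). Equality gives the switch point.
λE₁h₂ = E₂ + λE₂h₁ ⇒ λ = E₂/(E₁h₂ − E₂h₁) = 130/(2201 − 195) = 0.06481 per min.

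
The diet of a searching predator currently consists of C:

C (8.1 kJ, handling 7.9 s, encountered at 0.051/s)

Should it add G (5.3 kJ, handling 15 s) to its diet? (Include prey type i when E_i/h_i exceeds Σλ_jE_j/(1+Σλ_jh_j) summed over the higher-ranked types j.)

Current rate: (0.051×8.1)/(1 + 0.051×7.9) = 0.2945 kJ/s.
G: E/h = 5.3/15 = 0.3533 kJ/s.
0.3533 > 0.2945, so adding G raises the average — include it.

Yes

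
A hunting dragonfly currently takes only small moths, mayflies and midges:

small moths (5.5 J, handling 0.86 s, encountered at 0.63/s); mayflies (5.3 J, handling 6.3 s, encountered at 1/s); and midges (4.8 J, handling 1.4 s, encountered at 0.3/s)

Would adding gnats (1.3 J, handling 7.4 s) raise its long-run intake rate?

No

Current rate: (0.63×5.5 + 1×5.3 + 0.3×4.8)/(1 + 0.63×0.86 + 1×6.3 + 0.3×1.4) = 1.235 J/s.
gnats: E/h = 1.3/7.4 = 0.1757 J/s.
Since 0.1757 < R, time spent handling gnats is better spent searching.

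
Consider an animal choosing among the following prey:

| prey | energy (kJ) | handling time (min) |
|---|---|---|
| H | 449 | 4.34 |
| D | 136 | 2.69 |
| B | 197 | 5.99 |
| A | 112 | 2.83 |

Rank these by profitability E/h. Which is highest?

H

Profitability E/h (kJ/min): H = 449/4.34 = 103, D = 136/2.69 = 50.6, B = 197/5.99 = 32.9, A = 112/2.83 = 39.6.
Ranked: H > D > A > B.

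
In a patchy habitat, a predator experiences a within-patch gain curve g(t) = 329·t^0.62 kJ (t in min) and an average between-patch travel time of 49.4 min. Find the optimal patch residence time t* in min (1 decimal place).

Optimal t* satisfies g'(t*) = g(t*)/(T + t*).
g'(t) = 0.62·329·t^-0.38. Setting 0.62·329·t^-0.38 = 329·t^0.62/(49.4+t) gives 0.62(49.4+t) = t, so 0.38·t = 0.62×49.4.
t* = 0.62×49.4/0.38 = 80.6 min.

80.6 min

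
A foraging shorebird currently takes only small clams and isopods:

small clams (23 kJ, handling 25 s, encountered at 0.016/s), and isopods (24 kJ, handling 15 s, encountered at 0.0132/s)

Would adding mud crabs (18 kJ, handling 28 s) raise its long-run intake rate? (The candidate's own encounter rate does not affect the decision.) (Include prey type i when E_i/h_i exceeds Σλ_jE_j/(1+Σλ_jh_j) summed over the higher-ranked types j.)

Yes

Intake rate on the current diet: R = (0.016×23 + 0.0132×24) / (1 + 0.016×25 + 0.0132×15) = 0.6848/1.598 = 0.4285 kJ/s.
mud crabs: E/h = 18/28 = 0.6429 kJ/s.
Since 0.6429 > R, including mud crabs increases the long-run rate.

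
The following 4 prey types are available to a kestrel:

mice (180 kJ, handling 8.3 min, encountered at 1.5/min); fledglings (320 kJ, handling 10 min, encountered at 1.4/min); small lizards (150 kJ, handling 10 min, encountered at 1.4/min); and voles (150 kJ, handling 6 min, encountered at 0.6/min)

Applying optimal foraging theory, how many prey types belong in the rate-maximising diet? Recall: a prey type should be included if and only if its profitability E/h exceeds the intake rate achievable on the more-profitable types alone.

1

Rank by E/h (kJ/min): fledglings 32, voles 25, mice 21.7, small lizards 15. Include each in turn until the next type's E/h falls below the running intake rate.
Rate on top 1: 29.87. voles: 25 < 29.87 → exclude; stop.
Optimal diet: fledglings — 1 of 4 types.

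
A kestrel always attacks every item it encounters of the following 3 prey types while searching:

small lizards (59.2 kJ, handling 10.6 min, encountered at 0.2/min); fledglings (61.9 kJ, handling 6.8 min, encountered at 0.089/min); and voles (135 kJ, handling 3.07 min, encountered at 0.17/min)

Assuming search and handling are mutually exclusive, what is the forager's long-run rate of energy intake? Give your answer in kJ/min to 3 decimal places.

9.489 kJ/min

R = (0.2×59.2 + 0.089×61.9 + 0.17×135) / (1 + 0.2×10.6 + 0.089×6.8 + 0.17×3.07) = 40.3/4.247 = 9.489 kJ/min.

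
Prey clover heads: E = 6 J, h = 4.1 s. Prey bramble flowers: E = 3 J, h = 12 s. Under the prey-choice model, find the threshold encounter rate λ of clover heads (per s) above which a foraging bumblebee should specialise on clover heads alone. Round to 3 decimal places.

The zero-one rule: include bramble flowers iff E₂/h₂ > λE₁/(1+λh₁). Equality gives the switch point.
λE₁h₂ = E₂ + λE₂h₁ ⇒ λ = E₂/(E₁h₂ − E₂h₁) = 3/(72 − 12.3) = 0.05025 per s.

0.050 per s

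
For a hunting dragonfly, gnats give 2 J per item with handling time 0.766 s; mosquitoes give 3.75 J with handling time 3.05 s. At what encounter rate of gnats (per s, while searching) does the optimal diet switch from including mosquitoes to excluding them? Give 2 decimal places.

1.16 per s

The zero-one rule: include mosquitoes iff E₂/h₂ > λE₁/(1+λh₁). Equality gives the switch point.
λE₁h₂ = E₂ + λE₂h₁ ⇒ λ = E₂/(E₁h₂ − E₂h₁) = 3.75/(6.1 − 2.873) = 1.162 per s.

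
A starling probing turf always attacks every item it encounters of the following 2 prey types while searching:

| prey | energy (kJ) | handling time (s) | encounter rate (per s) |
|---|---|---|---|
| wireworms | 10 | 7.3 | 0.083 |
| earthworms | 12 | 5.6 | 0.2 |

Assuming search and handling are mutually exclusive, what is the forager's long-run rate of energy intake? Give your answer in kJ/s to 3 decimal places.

R = Σλ_iE_i / (1 + Σλ_ih_i)
Numerator: 0.083×10 + 0.2×12 = 3.23
Denominator: 1 + 0.083×7.3 + 0.2×5.6 = 2.726
R = 3.23/2.726 = 1.185 kJ/s

1.185 kJ/s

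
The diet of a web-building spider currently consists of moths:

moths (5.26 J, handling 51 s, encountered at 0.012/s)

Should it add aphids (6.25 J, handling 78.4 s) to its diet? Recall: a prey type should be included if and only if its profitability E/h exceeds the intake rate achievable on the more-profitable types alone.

Intake rate on the current diet: R = (0.012×5.26) / (1 + 0.012×51) = 0.06312/1.612 = 0.03916 J/s.
Profitability of aphids: 6.25/78.4 = 0.07972 J/s.
Since 0.07972 > R, including aphids increases the long-run rate.

Yes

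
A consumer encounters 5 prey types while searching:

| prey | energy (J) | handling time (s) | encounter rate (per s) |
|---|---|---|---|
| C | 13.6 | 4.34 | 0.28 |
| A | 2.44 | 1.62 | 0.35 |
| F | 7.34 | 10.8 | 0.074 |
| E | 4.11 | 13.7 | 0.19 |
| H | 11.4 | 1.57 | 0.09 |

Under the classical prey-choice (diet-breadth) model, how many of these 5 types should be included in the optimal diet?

2

Rank by E/h (J/s): H 7.26, C 3.13, A 1.51, F 0.68, E 0.3. Include each in turn until the next type's E/h falls below the running intake rate.
Rate on top 1: 0.899. C: 3.13 > 0.899 → include.
Rate on top 2: 2.051. A: 1.51 < 2.051 → exclude; stop.
Optimal diet: H, C — 2 of 5 types.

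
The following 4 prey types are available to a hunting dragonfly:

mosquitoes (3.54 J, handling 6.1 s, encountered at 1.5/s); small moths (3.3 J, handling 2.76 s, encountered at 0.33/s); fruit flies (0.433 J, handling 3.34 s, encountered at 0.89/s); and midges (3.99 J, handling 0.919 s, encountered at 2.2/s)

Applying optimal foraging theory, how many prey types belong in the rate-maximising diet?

1

Rank by E/h (J/s): midges 4.34, small moths 1.2, mosquitoes 0.58, fruit flies 0.13. Include each in turn until the next type's E/h falls below the running intake rate.
Rate on top 1: 2.905. small moths: 1.2 < 2.905 → exclude; stop.
Optimal diet: midges — 1 of 4 types.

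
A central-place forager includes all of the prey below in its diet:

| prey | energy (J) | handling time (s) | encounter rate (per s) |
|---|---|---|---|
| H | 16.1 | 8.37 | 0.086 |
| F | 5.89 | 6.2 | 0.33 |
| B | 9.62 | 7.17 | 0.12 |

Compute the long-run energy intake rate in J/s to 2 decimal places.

R = Σλ_iE_i / (1 + Σλ_ih_i)
Numerator: 0.086×16.1 + 0.33×5.89 + 0.12×9.62 = 4.483
Denominator: 1 + 0.086×8.37 + 0.33×6.2 + 0.12×7.17 = 4.626
R = 4.483/4.626 = 0.969 J/s

0.97 J/s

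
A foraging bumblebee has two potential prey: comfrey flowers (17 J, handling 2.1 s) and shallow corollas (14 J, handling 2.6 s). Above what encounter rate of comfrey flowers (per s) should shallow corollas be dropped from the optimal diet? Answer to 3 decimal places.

The zero-one rule: include shallow corollas iff E₂/h₂ > λE₁/(1+λh₁). Equality gives the switch point.
λE₁h₂ = E₂ + λE₂h₁ ⇒ λ = E₂/(E₁h₂ − E₂h₁) = 14/(44.2 − 29.4) = 0.9459 per s.

0.946 per s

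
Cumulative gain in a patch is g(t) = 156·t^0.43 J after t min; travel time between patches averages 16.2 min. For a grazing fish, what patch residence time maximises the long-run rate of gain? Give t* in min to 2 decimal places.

Optimal t* satisfies g'(t*) = g(t*)/(T + t*).
g'(t) = 0.43·156·t^-0.57. Setting 0.43·156·t^-0.57 = 156·t^0.43/(16.2+t) gives 0.43(16.2+t) = t, so 0.57·t = 0.43×16.2.
t* = 0.43×16.2/0.57 = 12.22 min.

12.22 min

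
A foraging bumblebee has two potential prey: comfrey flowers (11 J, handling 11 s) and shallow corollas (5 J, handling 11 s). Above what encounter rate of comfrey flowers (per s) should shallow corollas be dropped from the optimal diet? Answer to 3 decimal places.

At the threshold, the rate on comfrey flowers alone equals the profitability of shallow corollas: λ·11/(1 + λ·11) = 5/11 = 0.4545.
Rearranging, λ(11 − 0.4545×11) = 0.4545, so λ = 0.4545/6 = 0.07576 per s.

0.076 per s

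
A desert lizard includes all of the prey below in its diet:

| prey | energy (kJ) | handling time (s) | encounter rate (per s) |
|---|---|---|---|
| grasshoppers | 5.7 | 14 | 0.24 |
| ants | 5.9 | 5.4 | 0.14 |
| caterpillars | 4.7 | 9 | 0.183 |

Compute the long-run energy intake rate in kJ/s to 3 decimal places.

0.452 kJ/s

R = (0.24×5.7 + 0.14×5.9 + 0.183×4.7) / (1 + 0.24×14 + 0.14×5.4 + 0.183×9) = 3.054/6.763 = 0.4516 kJ/s.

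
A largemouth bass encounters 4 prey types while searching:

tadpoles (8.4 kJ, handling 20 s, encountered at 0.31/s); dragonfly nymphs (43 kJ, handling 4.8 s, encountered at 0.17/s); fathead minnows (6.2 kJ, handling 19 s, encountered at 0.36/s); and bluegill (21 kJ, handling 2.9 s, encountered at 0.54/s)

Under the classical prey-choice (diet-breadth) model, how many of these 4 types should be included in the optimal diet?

2

Profitabilities (E/h, kJ/s): dragonfly nymphs 8.96, bluegill 7.24, tadpoles 0.42, fathead minnows 0.326. Add prey in this order while the next type's profitability exceeds the intake rate on those already taken.
Rate on top 1: 4.025. bluegill: 7.24 > 4.025 → include.
Rate on top 2: 5.514. tadpoles: 0.42 < 5.514 → exclude; stop.
Optimal diet: dragonfly nymphs, bluegill — 2 of 4 types.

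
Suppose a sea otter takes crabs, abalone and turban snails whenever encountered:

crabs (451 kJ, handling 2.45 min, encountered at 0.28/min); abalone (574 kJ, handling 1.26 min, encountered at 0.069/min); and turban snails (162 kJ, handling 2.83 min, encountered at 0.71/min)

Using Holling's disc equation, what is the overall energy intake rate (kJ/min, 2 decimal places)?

74.27 kJ/min

R = (0.28×451 + 0.069×574 + 0.71×162) / (1 + 0.28×2.45 + 0.069×1.26 + 0.71×2.83) = 280.9/3.782 = 74.27 kJ/min.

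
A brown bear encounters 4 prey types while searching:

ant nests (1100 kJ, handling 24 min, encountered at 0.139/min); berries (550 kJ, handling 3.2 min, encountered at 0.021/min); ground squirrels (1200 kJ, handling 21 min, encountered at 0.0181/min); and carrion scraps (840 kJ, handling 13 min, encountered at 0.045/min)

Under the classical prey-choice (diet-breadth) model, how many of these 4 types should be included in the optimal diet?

4

Rank by E/h (kJ/min): berries 172, carrion scraps 64.6, ground squirrels 57.1, ant nests 45.8. Include each in turn until the next type's E/h falls below the running intake rate.
Rate on top 1: 10.82. carrion scraps: 64.6 > 10.82 → include.
Rate on top 2: 29.87. ground squirrels: 57.1 > 29.87 → include.
Rate on top 3: 34.97. ant nests: 45.8 > 34.97 → include.
Optimal diet: berries, carrion scraps, ground squirrels, ant nests — 4 of 4 types.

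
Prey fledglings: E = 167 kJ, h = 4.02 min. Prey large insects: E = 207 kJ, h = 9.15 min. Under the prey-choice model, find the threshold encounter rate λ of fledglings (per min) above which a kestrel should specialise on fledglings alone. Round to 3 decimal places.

0.297 per min

At the threshold, the rate on fledglings alone equals the profitability of large insects: λ·167/(1 + λ·4.02) = 207/9.15 = 22.62.
Rearranging, λ(167 − 22.62×4.02) = 22.62, so λ = 22.62/76.06 = 0.2975 per min.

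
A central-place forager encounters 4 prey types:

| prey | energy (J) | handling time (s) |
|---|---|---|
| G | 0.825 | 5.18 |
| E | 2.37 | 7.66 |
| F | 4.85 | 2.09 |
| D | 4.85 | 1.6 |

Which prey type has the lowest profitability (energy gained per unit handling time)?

G

In descending order of E/h:
D: 4.85/1.6 = 3.03 J/s
F: 4.85/2.09 = 2.32 J/s
E: 2.37/7.66 = 0.309 J/s
G: 0.825/5.18 = 0.159 J/s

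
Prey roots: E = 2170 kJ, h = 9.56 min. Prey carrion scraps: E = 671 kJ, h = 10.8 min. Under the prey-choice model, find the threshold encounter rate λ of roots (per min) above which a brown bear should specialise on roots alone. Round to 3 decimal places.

The zero-one rule: include carrion scraps iff E₂/h₂ > λE₁/(1+λh₁). Equality gives the switch point.
λE₁h₂ = E₂ + λE₂h₁ ⇒ λ = E₂/(E₁h₂ − E₂h₁) = 671/(2.344e+04 − 6415) = 0.03942 per min.

0.039 per min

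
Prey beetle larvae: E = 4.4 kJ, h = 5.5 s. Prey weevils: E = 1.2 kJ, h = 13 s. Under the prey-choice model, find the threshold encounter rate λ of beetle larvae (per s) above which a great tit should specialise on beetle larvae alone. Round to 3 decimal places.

0.024 per s

Drop weevils once their profitability E₂/h₂ falls below the rate achievable on beetle larvae alone: E₂/h₂ = λE₁/(1 + λh₁).
Solve for λ: λE₁h₂ = E₂(1 + λh₁) → λ(E₁h₂ − E₂h₁) = E₂ → λ = E₂/(E₁h₂ − E₂h₁).
λ = 1.2/(4.4×13 − 1.2×5.5) = 1.2/50.6 = 0.02372 per s.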